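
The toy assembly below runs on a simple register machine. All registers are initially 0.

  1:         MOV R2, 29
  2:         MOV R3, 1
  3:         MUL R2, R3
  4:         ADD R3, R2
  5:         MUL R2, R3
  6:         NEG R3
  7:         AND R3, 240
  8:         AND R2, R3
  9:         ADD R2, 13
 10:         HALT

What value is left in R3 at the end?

MOV R2, 29 → R2=29
MOV R3, 1 → R3=1
MUL R2, R3 → R2=29*1=29
ADD R3, R2 → R3=1+29=30
MUL R2, R3 → R2=29*30=870
NEG R3 → R3=-(30)=-30
AND R3, 240 → R3=(-30)&240=224
AND R2, R3 → R2=870&224=96
ADD R2, 13 → R2=96+13=109
halt.

224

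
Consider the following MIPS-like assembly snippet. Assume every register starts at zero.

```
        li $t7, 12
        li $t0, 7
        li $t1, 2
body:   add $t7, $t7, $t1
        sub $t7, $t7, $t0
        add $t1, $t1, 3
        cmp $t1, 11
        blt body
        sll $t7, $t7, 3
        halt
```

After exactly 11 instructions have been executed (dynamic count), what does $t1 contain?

$t7=12
$t0=7
$t1=2
$t7=12+2=14
$t7=14-7=7
$t1=2+3=5
cmp $t1, 11  (cmp 5,11)
blt body: taken
$t7=7+5=12
$t7=12-7=5
$t1=5+3=8
After step 11: $t1 = 8.

8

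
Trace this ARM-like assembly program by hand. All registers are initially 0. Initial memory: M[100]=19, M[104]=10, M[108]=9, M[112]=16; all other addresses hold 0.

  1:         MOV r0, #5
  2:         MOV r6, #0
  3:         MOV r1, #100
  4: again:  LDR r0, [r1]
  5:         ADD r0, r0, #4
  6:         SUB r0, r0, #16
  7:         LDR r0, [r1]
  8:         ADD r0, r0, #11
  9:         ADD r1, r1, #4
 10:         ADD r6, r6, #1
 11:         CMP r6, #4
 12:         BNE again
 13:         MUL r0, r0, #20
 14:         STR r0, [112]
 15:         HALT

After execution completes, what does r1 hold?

116

r0=5
r6=0
r1=100
r0=M[100]=19
r0=19+4=23
r0=23-16=7
r0=M[100]=19
r0=19+11=30
r1=100+4=104
r6=0+1=1
CMP r6, #4  (cmp 1,4)
BNE again: taken
r0=M[104]=10
r0=10+4=14
r0=14-16=-2
r0=M[104]=10
r0=10+11=21
r1=104+4=108
r6=1+1=2
CMP r6, #4  (cmp 2,4)
BNE again: taken
r0=M[108]=9
r0=9+4=13
r0=13-16=-3
r0=M[108]=9
r0=9+11=20
r1=108+4=112
r6=2+1=3
CMP r6, #4  (cmp 3,4)
BNE again: taken
r0=M[112]=16
r0=16+4=20
r0=20-16=4
r0=M[112]=16
r0=16+11=27
r1=112+4=116
r6=3+1=4
CMP r6, #4  (cmp 4,4)
BNE again: not taken
r0=27*20=540
STR r0, [112] → M[112]=540
halt.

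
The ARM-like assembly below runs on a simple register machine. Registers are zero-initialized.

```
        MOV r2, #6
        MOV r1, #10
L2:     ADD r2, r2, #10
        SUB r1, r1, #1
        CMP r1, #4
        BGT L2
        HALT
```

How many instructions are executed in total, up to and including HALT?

r2=6
r1=10
r2=6+10=16
r1=10-1=9
CMP r1, #4  (cmp 9,4)
BGT L2: taken
r2=16+10=26
r1=9-1=8
CMP r1, #4  (cmp 8,4)
BGT L2: taken
r2=26+10=36
r1=8-1=7
CMP r1, #4  (cmp 7,4)
BGT L2: taken
r2=36+10=46
r1=7-1=6
CMP r1, #4  (cmp 6,4)
BGT L2: taken
r2=46+10=56
r1=6-1=5
CMP r1, #4  (cmp 5,4)
BGT L2: taken
r2=56+10=66
r1=5-1=4
CMP r1, #4  (cmp 4,4)
BGT L2: not taken
halt.
Total executed instructions: 27.

27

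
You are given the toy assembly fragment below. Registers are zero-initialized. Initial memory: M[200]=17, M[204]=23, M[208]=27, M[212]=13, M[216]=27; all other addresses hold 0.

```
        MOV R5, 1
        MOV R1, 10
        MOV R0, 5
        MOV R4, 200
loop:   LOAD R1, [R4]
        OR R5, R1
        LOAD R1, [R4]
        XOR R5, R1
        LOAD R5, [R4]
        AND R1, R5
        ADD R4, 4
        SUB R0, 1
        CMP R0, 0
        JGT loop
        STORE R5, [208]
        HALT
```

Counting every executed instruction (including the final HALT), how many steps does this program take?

R5=1
R1=10
R0=5
R4=200
R1=M[200]=17
R5=1|17=17
R1=M[200]=17
R5=17^17=0
R5=M[200]=17
R1=17&17=17
R4=200+4=204
R0=5-1=4
CMP R0, 0  (cmp 4,0)
JGT loop: taken
R1=M[204]=23
R5=17|23=23
R1=M[204]=23
R5=23^23=0
R5=M[204]=23
R1=23&23=23
R4=204+4=208
R0=4-1=3
CMP R0, 0  (cmp 3,0)
JGT loop: taken
R1=M[208]=27
R5=23|27=31
R1=M[208]=27
R5=31^27=4
R5=M[208]=27
R1=27&27=27
R4=208+4=212
R0=3-1=2
CMP R0, 0  (cmp 2,0)
JGT loop: taken
R1=M[212]=13
R5=27|13=31
R1=M[212]=13
R5=31^13=18
R5=M[212]=13
R1=13&13=13
R4=212+4=216
R0=2-1=1
CMP R0, 0  (cmp 1,0)
JGT loop: taken
R1=M[216]=27
R5=13|27=31
R1=M[216]=27
R5=31^27=4
R5=M[216]=27
R1=27&27=27
R4=216+4=220
R0=1-1=0
CMP R0, 0  (cmp 0,0)
JGT loop: not taken
STORE R5, [208] → M[208]=27
halt.
Total executed instructions: 56.

56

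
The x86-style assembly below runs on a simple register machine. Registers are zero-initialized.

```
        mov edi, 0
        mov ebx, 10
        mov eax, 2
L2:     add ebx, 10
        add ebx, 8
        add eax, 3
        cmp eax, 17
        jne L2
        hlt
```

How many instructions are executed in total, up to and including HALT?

29

mov edi, 0 → edi=0
mov ebx, 10 → ebx=10
mov eax, 2 → eax=2
add ebx, 10 → ebx=10+10=20
add ebx, 8 → ebx=20+8=28
add eax, 3 → eax=2+3=5
cmp eax, 17  (cmp 5,17)
jne L2: taken
add ebx, 10 → ebx=28+10=38
add ebx, 8 → ebx=38+8=46
add eax, 3 → eax=5+3=8
cmp eax, 17  (cmp 8,17)
jne L2: taken
add ebx, 10 → ebx=46+10=56
add ebx, 8 → ebx=56+8=64
add eax, 3 → eax=8+3=11
cmp eax, 17  (cmp 11,17)
jne L2: taken
add ebx, 10 → ebx=64+10=74
add ebx, 8 → ebx=74+8=82
add eax, 3 → eax=11+3=14
cmp eax, 17  (cmp 14,17)
jne L2: taken
add ebx, 10 → ebx=82+10=92
add ebx, 8 → ebx=92+8=100
add eax, 3 → eax=14+3=17
cmp eax, 17  (cmp 17,17)
jne L2: not taken
halt.
Total executed instructions: 29.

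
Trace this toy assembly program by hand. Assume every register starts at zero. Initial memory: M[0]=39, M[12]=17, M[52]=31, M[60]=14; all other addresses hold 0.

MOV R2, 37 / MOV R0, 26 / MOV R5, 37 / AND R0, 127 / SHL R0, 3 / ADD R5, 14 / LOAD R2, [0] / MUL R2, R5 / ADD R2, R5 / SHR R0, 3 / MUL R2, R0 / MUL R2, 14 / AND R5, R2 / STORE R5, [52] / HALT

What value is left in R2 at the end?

after MOV R2, 37: R2=37
after MOV R0, 26: R0=26
after MOV R5, 37: R5=37
after AND R0, 127: R0=26&127=26
after SHL R0, 3: R0=26<<3=208
after ADD R5, 14: R5=37+14=51
after LOAD R2, [0]: R2=M[0]=39
after MUL R2, R5: R2=39*51=1989
after ADD R2, R5: R2=1989+51=2040
after SHR R0, 3: R0=208>>3=26
after MUL R2, R0: R2=2040*26=53040
after MUL R2, 14: R2=53040*14=742560
after AND R5, R2: R5=51&742560=32
STORE R5, [52] → M[52]=32
halt.

742560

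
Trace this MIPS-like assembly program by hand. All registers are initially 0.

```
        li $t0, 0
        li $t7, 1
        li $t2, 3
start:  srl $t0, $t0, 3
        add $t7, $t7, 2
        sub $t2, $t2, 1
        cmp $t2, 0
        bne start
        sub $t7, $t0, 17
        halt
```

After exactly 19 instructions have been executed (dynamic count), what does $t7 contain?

$t0=0
$t7=1
$t2=3
$t0=0>>3=0
$t7=1+2=3
$t2=3-1=2
cmp $t2, 0  (cmp 2,0)
bne start: taken
$t0=0>>3=0
$t7=3+2=5
$t2=2-1=1
cmp $t2, 0  (cmp 1,0)
bne start: taken
$t0=0>>3=0
$t7=5+2=7
$t2=1-1=0
cmp $t2, 0  (cmp 0,0)
bne start: not taken
$t7=0-17=-17
After step 19: $t7 = -17.

-17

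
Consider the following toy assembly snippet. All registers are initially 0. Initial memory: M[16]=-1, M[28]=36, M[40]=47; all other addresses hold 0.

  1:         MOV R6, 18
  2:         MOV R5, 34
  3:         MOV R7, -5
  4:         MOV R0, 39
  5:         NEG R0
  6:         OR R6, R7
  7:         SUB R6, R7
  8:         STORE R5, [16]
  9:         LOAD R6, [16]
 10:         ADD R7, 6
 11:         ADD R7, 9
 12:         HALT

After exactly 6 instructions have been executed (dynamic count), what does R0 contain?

-39

R6=18
R5=34
R7=-5
R0=39
R0=-(39)=-39
R6=18|(-5)=-5
After step 6: R0 = -39.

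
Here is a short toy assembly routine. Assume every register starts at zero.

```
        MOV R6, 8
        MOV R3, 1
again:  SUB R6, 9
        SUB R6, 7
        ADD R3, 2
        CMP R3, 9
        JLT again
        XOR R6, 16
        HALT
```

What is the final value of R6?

MOV R6, 8 → R6=8
MOV R3, 1 → R3=1
SUB R6, 9 → R6=8-9=-1
SUB R6, 7 → R6=(-1)-7=-8
ADD R3, 2 → R3=1+2=3
CMP R3, 9  (cmp 3,9)
JLT again: taken
SUB R6, 9 → R6=(-8)-9=-17
SUB R6, 7 → R6=(-17)-7=-24
ADD R3, 2 → R3=3+2=5
CMP R3, 9  (cmp 5,9)
JLT again: taken
SUB R6, 9 → R6=(-24)-9=-33
SUB R6, 7 → R6=(-33)-7=-40
ADD R3, 2 → R3=5+2=7
CMP R3, 9  (cmp 7,9)
JLT again: taken
SUB R6, 9 → R6=(-40)-9=-49
SUB R6, 7 → R6=(-49)-7=-56
ADD R3, 2 → R3=7+2=9
CMP R3, 9  (cmp 9,9)
JLT again: not taken
XOR R6, 16 → R6=(-56)^16=-40
halt.

-40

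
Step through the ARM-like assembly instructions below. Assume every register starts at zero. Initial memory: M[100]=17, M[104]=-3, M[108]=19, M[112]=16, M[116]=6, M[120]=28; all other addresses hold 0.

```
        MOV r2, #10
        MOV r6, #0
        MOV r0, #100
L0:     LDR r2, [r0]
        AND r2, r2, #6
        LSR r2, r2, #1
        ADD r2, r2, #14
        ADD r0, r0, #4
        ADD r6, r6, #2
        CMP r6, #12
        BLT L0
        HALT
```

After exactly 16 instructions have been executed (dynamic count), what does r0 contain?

108

after MOV r2, #10: r2=10
after MOV r6, #0: r6=0
after MOV r0, #100: r0=100
after LDR r2, [r0]: r2=M[100]=17
after AND r2, r2, #6: r2=17&6=0
after LSR r2, r2, #1: r2=0>>1=0
after ADD r2, r2, #14: r2=0+14=14
after ADD r0, r0, #4: r0=100+4=104
after ADD r6, r6, #2: r6=0+2=2
CMP r6, #12  (cmp 2,12)
BLT L0: taken
after LDR r2, [r0]: r2=M[104]=-3
after AND r2, r2, #6: r2=(-3)&6=4
after LSR r2, r2, #1: r2=4>>1=2
after ADD r2, r2, #14: r2=2+14=16
after ADD r0, r0, #4: r0=104+4=108
After step 16: r0 = 108.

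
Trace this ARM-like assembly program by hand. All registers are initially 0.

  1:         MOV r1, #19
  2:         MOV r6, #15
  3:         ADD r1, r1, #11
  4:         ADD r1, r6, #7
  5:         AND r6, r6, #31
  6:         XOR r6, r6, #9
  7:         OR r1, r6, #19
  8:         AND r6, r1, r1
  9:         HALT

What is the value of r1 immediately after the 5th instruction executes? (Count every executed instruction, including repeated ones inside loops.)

r1=19
r6=15
r1=19+11=30
r1=15+7=22
r6=15&31=15
After step 5: r1 = 22.

22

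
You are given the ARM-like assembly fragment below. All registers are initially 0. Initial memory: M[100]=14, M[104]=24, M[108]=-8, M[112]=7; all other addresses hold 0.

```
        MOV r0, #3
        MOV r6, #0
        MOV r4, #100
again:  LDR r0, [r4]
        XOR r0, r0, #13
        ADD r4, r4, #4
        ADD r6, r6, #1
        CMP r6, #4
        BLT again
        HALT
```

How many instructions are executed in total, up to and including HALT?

r0=3
r6=0
r4=100
r0=M[100]=14
r0=14^13=3
r4=100+4=104
r6=0+1=1
CMP r6, #4  (cmp 1,4)
BLT again: taken
r0=M[104]=24
r0=24^13=21
r4=104+4=108
r6=1+1=2
CMP r6, #4  (cmp 2,4)
BLT again: taken
r0=M[108]=-8
r0=(-8)^13=-11
r4=108+4=112
r6=2+1=3
CMP r6, #4  (cmp 3,4)
BLT again: taken
r0=M[112]=7
r0=7^13=10
r4=112+4=116
r6=3+1=4
CMP r6, #4  (cmp 4,4)
BLT again: not taken
halt.
Total executed instructions: 28.

28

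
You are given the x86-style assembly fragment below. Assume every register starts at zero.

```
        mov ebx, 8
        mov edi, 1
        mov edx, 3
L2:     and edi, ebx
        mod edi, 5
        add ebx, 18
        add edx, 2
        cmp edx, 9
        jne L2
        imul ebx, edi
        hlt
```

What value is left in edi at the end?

after mov ebx, 8: ebx=8
after mov edi, 1: edi=1
after mov edx, 3: edx=3
after and edi, ebx: edi=1&8=0
after mod edi, 5: edi=0%5=0
after add ebx, 18: ebx=8+18=26
after add edx, 2: edx=3+2=5
cmp edx, 9  (cmp 5,9)
jne L2: taken
after and edi, ebx: edi=0&26=0
after mod edi, 5: edi=0%5=0
after add ebx, 18: ebx=26+18=44
after add edx, 2: edx=5+2=7
cmp edx, 9  (cmp 7,9)
jne L2: taken
after and edi, ebx: edi=0&44=0
after mod edi, 5: edi=0%5=0
after add ebx, 18: ebx=44+18=62
after add edx, 2: edx=7+2=9
cmp edx, 9  (cmp 9,9)
jne L2: not taken
after imul ebx, edi: ebx=62*0=0
halt.

0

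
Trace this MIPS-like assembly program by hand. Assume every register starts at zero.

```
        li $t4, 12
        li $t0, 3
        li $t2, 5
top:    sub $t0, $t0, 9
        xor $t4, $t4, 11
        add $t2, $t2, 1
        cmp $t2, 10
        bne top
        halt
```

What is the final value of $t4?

after li $t4, 12: $t4=12
after li $t0, 3: $t0=3
after li $t2, 5: $t2=5
after sub $t0, $t0, 9: $t0=3-9=-6
after xor $t4, $t4, 11: $t4=12^11=7
after add $t2, $t2, 1: $t2=5+1=6
cmp $t2, 10  (cmp 6,10)
bne top: taken
after sub $t0, $t0, 9: $t0=(-6)-9=-15
after xor $t4, $t4, 11: $t4=7^11=12
after add $t2, $t2, 1: $t2=6+1=7
cmp $t2, 10  (cmp 7,10)
bne top: taken
after sub $t0, $t0, 9: $t0=(-15)-9=-24
after xor $t4, $t4, 11: $t4=12^11=7
after add $t2, $t2, 1: $t2=7+1=8
cmp $t2, 10  (cmp 8,10)
bne top: taken
after sub $t0, $t0, 9: $t0=(-24)-9=-33
after xor $t4, $t4, 11: $t4=7^11=12
after add $t2, $t2, 1: $t2=8+1=9
cmp $t2, 10  (cmp 9,10)
bne top: taken
after sub $t0, $t0, 9: $t0=(-33)-9=-42
after xor $t4, $t4, 11: $t4=12^11=7
after add $t2, $t2, 1: $t2=9+1=10
cmp $t2, 10  (cmp 10,10)
bne top: not taken
halt.

7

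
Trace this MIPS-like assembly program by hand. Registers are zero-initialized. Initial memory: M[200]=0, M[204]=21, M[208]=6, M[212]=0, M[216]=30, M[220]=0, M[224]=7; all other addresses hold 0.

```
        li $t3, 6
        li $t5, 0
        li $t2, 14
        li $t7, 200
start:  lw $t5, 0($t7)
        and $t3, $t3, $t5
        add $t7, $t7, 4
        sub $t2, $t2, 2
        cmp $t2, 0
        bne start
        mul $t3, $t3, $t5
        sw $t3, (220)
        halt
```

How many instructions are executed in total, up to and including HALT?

after li $t3, 6: $t3=6
after li $t5, 0: $t5=0
after li $t2, 14: $t2=14
after li $t7, 200: $t7=200
after lw $t5, 0($t7): $t5=M[200]=0
after and $t3, $t3, $t5: $t3=6&0=0
after add $t7, $t7, 4: $t7=200+4=204
after sub $t2, $t2, 2: $t2=14-2=12
cmp $t2, 0  (cmp 12,0)
bne start: taken
after lw $t5, 0($t7): $t5=M[204]=21
after and $t3, $t3, $t5: $t3=0&21=0
after add $t7, $t7, 4: $t7=204+4=208
after sub $t2, $t2, 2: $t2=12-2=10
cmp $t2, 0  (cmp 10,0)
bne start: taken
after lw $t5, 0($t7): $t5=M[208]=6
after and $t3, $t3, $t5: $t3=0&6=0
after add $t7, $t7, 4: $t7=208+4=212
after sub $t2, $t2, 2: $t2=10-2=8
cmp $t2, 0  (cmp 8,0)
bne start: taken
after lw $t5, 0($t7): $t5=M[212]=0
after and $t3, $t3, $t5: $t3=0&0=0
after add $t7, $t7, 4: $t7=212+4=216
after sub $t2, $t2, 2: $t2=8-2=6
cmp $t2, 0  (cmp 6,0)
bne start: taken
after lw $t5, 0($t7): $t5=M[216]=30
after and $t3, $t3, $t5: $t3=0&30=0
after add $t7, $t7, 4: $t7=216+4=220
after sub $t2, $t2, 2: $t2=6-2=4
cmp $t2, 0  (cmp 4,0)
bne start: taken
after lw $t5, 0($t7): $t5=M[220]=0
after and $t3, $t3, $t5: $t3=0&0=0
after add $t7, $t7, 4: $t7=220+4=224
after sub $t2, $t2, 2: $t2=4-2=2
cmp $t2, 0  (cmp 2,0)
bne start: taken
after lw $t5, 0($t7): $t5=M[224]=7
after and $t3, $t3, $t5: $t3=0&7=0
after add $t7, $t7, 4: $t7=224+4=228
after sub $t2, $t2, 2: $t2=2-2=0
cmp $t2, 0  (cmp 0,0)
bne start: not taken
after mul $t3, $t3, $t5: $t3=0*7=0
sw $t3, (220) → M[220]=0
halt.
Total executed instructions: 49.

49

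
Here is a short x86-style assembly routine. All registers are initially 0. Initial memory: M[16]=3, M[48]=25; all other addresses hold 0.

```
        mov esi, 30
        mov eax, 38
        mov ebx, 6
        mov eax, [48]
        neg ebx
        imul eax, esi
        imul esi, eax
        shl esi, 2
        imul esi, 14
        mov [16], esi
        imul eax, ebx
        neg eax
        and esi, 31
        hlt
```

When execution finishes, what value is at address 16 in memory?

after mov esi, 30: esi=30
after mov eax, 38: eax=38
after mov ebx, 6: ebx=6
after mov eax, [48]: eax=M[48]=25
after neg ebx: ebx=-(6)=-6
after imul eax, esi: eax=25*30=750
after imul esi, eax: esi=30*750=22500
after shl esi, 2: esi=22500<<2=90000
after imul esi, 14: esi=90000*14=1260000
mov [16], esi → M[16]=1260000
after imul eax, ebx: eax=750*(-6)=-4500
after neg eax: eax=-(-4500)=4500
after and esi, 31: esi=1260000&31=0
halt.

1260000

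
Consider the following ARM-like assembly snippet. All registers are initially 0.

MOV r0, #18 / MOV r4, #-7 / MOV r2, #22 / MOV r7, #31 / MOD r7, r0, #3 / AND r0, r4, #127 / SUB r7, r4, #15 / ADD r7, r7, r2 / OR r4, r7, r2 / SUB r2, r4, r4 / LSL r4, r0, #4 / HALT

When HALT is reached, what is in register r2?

0

MOV r0, #18 → r0=18
MOV r4, #-7 → r4=-7
MOV r2, #22 → r2=22
MOV r7, #31 → r7=31
MOD r7, r0, #3 → r7=18%3=0
AND r0, r4, #127 → r0=(-7)&127=121
SUB r7, r4, #15 → r7=(-7)-15=-22
ADD r7, r7, r2 → r7=(-22)+22=0
OR r4, r7, r2 → r4=0|22=22
SUB r2, r4, r4 → r2=22-22=0
LSL r4, r0, #4 → r4=121<<4=1936
halt.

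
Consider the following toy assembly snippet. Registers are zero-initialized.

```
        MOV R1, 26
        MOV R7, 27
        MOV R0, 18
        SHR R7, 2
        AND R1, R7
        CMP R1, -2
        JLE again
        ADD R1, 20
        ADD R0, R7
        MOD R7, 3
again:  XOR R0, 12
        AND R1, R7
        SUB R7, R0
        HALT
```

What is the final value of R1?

0

R1=26
R7=27
R0=18
R7=27>>2=6
R1=26&6=2
CMP R1, -2  (cmp 2,-2)
JLE again: not taken
R1=2+20=22
R0=18+6=24
R7=6%3=0
R0=24^12=20
R1=22&0=0
R7=0-20=-20
halt.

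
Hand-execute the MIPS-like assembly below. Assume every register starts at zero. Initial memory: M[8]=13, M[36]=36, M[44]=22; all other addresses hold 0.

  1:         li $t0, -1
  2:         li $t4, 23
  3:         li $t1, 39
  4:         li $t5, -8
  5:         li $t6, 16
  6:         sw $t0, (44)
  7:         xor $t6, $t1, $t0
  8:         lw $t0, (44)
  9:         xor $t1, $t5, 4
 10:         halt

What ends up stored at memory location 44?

li $t0, -1 → $t0=-1
li $t4, 23 → $t4=23
li $t1, 39 → $t1=39
li $t5, -8 → $t5=-8
li $t6, 16 → $t6=16
sw $t0, (44) → M[44]=-1
xor $t6, $t1, $t0 → $t6=39^(-1)=-40
lw $t0, (44) → $t0=M[44]=-1
xor $t1, $t5, 4 → $t1=(-8)^4=-4
halt.

-1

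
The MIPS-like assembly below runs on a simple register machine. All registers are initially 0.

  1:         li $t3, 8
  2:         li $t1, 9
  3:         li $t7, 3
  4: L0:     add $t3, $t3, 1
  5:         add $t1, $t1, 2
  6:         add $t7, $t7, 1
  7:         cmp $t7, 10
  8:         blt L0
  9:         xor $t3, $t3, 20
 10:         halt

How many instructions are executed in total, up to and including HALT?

li $t3, 8 → $t3=8
li $t1, 9 → $t1=9
li $t7, 3 → $t7=3
add $t3, $t3, 1 → $t3=8+1=9
add $t1, $t1, 2 → $t1=9+2=11
add $t7, $t7, 1 → $t7=3+1=4
cmp $t7, 10  (cmp 4,10)
blt L0: taken
add $t3, $t3, 1 → $t3=9+1=10
add $t1, $t1, 2 → $t1=11+2=13
add $t7, $t7, 1 → $t7=4+1=5
cmp $t7, 10  (cmp 5,10)
blt L0: taken
add $t3, $t3, 1 → $t3=10+1=11
add $t1, $t1, 2 → $t1=13+2=15
add $t7, $t7, 1 → $t7=5+1=6
cmp $t7, 10  (cmp 6,10)
blt L0: taken
add $t3, $t3, 1 → $t3=11+1=12
add $t1, $t1, 2 → $t1=15+2=17
add $t7, $t7, 1 → $t7=6+1=7
cmp $t7, 10  (cmp 7,10)
blt L0: taken
add $t3, $t3, 1 → $t3=12+1=13
add $t1, $t1, 2 → $t1=17+2=19
add $t7, $t7, 1 → $t7=7+1=8
cmp $t7, 10  (cmp 8,10)
blt L0: taken
add $t3, $t3, 1 → $t3=13+1=14
add $t1, $t1, 2 → $t1=19+2=21
add $t7, $t7, 1 → $t7=8+1=9
cmp $t7, 10  (cmp 9,10)
blt L0: taken
add $t3, $t3, 1 → $t3=14+1=15
add $t1, $t1, 2 → $t1=21+2=23
add $t7, $t7, 1 → $t7=9+1=10
cmp $t7, 10  (cmp 10,10)
blt L0: not taken
xor $t3, $t3, 20 → $t3=15^20=27
halt.
Total executed instructions: 40.

40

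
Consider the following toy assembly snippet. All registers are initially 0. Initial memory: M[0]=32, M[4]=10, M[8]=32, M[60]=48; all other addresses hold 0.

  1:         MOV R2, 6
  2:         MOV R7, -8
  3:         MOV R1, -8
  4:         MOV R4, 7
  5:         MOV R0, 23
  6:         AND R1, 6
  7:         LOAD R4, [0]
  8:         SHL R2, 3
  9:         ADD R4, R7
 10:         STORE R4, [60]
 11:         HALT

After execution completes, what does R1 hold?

MOV R2, 6 → R2=6
MOV R7, -8 → R7=-8
MOV R1, -8 → R1=-8
MOV R4, 7 → R4=7
MOV R0, 23 → R0=23
AND R1, 6 → R1=(-8)&6=0
LOAD R4, [0] → R4=M[0]=32
SHL R2, 3 → R2=6<<3=48
ADD R4, R7 → R4=32+(-8)=24
STORE R4, [60] → M[60]=24
halt.

0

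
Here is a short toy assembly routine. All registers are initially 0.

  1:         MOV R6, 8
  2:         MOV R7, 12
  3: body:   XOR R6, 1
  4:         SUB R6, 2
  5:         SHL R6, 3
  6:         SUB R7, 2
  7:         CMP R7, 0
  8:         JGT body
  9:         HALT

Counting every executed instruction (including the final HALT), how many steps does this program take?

39

MOV R6, 8 → R6=8
MOV R7, 12 → R7=12
XOR R6, 1 → R6=8^1=9
SUB R6, 2 → R6=9-2=7
SHL R6, 3 → R6=7<<3=56
SUB R7, 2 → R7=12-2=10
CMP R7, 0  (cmp 10,0)
JGT body: taken
XOR R6, 1 → R6=56^1=57
SUB R6, 2 → R6=57-2=55
SHL R6, 3 → R6=55<<3=440
SUB R7, 2 → R7=10-2=8
CMP R7, 0  (cmp 8,0)
JGT body: taken
XOR R6, 1 → R6=440^1=441
SUB R6, 2 → R6=441-2=439
SHL R6, 3 → R6=439<<3=3512
SUB R7, 2 → R7=8-2=6
CMP R7, 0  (cmp 6,0)
JGT body: taken
XOR R6, 1 → R6=3512^1=3513
SUB R6, 2 → R6=3513-2=3511
SHL R6, 3 → R6=3511<<3=28088
SUB R7, 2 → R7=6-2=4
CMP R7, 0  (cmp 4,0)
JGT body: taken
XOR R6, 1 → R6=28088^1=28089
SUB R6, 2 → R6=28089-2=28087
SHL R6, 3 → R6=28087<<3=224696
SUB R7, 2 → R7=4-2=2
CMP R7, 0  (cmp 2,0)
JGT body: taken
XOR R6, 1 → R6=224696^1=224697
SUB R6, 2 → R6=224697-2=224695
SHL R6, 3 → R6=224695<<3=1797560
SUB R7, 2 → R7=2-2=0
CMP R7, 0  (cmp 0,0)
JGT body: not taken
halt.
Total executed instructions: 39.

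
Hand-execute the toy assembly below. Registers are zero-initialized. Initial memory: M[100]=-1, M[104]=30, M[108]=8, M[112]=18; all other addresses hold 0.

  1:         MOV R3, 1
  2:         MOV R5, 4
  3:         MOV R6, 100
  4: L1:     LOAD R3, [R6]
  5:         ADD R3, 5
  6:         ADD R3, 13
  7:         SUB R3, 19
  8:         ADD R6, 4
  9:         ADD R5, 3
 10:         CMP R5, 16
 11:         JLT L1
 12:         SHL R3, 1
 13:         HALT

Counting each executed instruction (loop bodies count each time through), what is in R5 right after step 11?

after MOV R3, 1: R3=1
after MOV R5, 4: R5=4
after MOV R6, 100: R6=100
after LOAD R3, [R6]: R3=M[100]=-1
after ADD R3, 5: R3=(-1)+5=4
after ADD R3, 13: R3=4+13=17
after SUB R3, 19: R3=17-19=-2
after ADD R6, 4: R6=100+4=104
after ADD R5, 3: R5=4+3=7
CMP R5, 16  (cmp 7,16)
JLT L1: taken
After step 11: R5 = 7.

7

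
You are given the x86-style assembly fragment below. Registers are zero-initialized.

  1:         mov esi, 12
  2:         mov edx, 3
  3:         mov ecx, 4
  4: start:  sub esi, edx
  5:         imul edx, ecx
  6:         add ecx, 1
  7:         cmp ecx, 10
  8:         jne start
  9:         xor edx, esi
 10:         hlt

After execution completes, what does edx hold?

-171775

mov esi, 12 → esi=12
mov edx, 3 → edx=3
mov ecx, 4 → ecx=4
sub esi, edx → esi=12-3=9
imul edx, ecx → edx=3*4=12
add ecx, 1 → ecx=4+1=5
cmp ecx, 10  (cmp 5,10)
jne start: taken
sub esi, edx → esi=9-12=-3
imul edx, ecx → edx=12*5=60
add ecx, 1 → ecx=5+1=6
cmp ecx, 10  (cmp 6,10)
jne start: taken
sub esi, edx → esi=(-3)-60=-63
imul edx, ecx → edx=60*6=360
add ecx, 1 → ecx=6+1=7
cmp ecx, 10  (cmp 7,10)
jne start: taken
sub esi, edx → esi=(-63)-360=-423
imul edx, ecx → edx=360*7=2520
add ecx, 1 → ecx=7+1=8
cmp ecx, 10  (cmp 8,10)
jne start: taken
sub esi, edx → esi=(-423)-2520=-2943
imul edx, ecx → edx=2520*8=20160
add ecx, 1 → ecx=8+1=9
cmp ecx, 10  (cmp 9,10)
jne start: taken
sub esi, edx → esi=(-2943)-20160=-23103
imul edx, ecx → edx=20160*9=181440
add ecx, 1 → ecx=9+1=10
cmp ecx, 10  (cmp 10,10)
jne start: not taken
xor edx, esi → edx=181440^(-23103)=-171775
halt.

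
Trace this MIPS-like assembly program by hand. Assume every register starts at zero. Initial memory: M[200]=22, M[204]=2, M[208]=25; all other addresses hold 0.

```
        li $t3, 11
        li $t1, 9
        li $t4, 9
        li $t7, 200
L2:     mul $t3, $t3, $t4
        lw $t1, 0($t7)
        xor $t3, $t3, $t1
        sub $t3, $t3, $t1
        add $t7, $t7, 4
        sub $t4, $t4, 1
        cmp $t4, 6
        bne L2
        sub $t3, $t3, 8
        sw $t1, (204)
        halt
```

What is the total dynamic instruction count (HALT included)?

after li $t3, 11: $t3=11
after li $t1, 9: $t1=9
after li $t4, 9: $t4=9
after li $t7, 200: $t7=200
after mul $t3, $t3, $t4: $t3=11*9=99
after lw $t1, 0($t7): $t1=M[200]=22
after xor $t3, $t3, $t1: $t3=99^22=117
after sub $t3, $t3, $t1: $t3=117-22=95
after add $t7, $t7, 4: $t7=200+4=204
after sub $t4, $t4, 1: $t4=9-1=8
cmp $t4, 6  (cmp 8,6)
bne L2: taken
after mul $t3, $t3, $t4: $t3=95*8=760
after lw $t1, 0($t7): $t1=M[204]=2
after xor $t3, $t3, $t1: $t3=760^2=762
after sub $t3, $t3, $t1: $t3=762-2=760
after add $t7, $t7, 4: $t7=204+4=208
after sub $t4, $t4, 1: $t4=8-1=7
cmp $t4, 6  (cmp 7,6)
bne L2: taken
after mul $t3, $t3, $t4: $t3=760*7=5320
after lw $t1, 0($t7): $t1=M[208]=25
after xor $t3, $t3, $t1: $t3=5320^25=5329
after sub $t3, $t3, $t1: $t3=5329-25=5304
after add $t7, $t7, 4: $t7=208+4=212
after sub $t4, $t4, 1: $t4=7-1=6
cmp $t4, 6  (cmp 6,6)
bne L2: not taken
after sub $t3, $t3, 8: $t3=5304-8=5296
sw $t1, (204) → M[204]=25
halt.
Total executed instructions: 31.

31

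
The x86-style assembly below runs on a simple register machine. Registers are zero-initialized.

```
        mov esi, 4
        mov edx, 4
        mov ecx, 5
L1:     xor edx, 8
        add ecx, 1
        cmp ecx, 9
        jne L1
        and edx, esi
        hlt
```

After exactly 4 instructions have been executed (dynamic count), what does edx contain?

after mov esi, 4: esi=4
after mov edx, 4: edx=4
after mov ecx, 5: ecx=5
after xor edx, 8: edx=4^8=12
After step 4: edx = 12.

12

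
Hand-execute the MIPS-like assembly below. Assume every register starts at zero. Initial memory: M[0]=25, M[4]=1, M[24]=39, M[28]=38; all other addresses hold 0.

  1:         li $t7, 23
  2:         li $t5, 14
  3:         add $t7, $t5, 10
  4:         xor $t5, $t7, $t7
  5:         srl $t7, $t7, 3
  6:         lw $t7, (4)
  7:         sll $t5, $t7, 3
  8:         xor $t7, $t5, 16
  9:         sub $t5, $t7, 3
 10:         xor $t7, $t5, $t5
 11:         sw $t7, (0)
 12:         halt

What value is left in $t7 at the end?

$t7=23
$t5=14
$t7=14+10=24
$t5=24^24=0
$t7=24>>3=3
$t7=M[4]=1
$t5=1<<3=8
$t7=8^16=24
$t5=24-3=21
$t7=21^21=0
sw $t7, (0) → M[0]=0
halt.

0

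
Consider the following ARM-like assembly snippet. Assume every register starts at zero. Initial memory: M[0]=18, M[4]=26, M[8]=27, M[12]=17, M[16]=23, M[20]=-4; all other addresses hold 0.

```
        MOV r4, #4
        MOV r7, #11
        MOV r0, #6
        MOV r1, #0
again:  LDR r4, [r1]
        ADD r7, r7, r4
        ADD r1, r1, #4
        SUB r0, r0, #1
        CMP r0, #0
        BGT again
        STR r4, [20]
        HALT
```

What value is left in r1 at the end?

after MOV r4, #4: r4=4
after MOV r7, #11: r7=11
after MOV r0, #6: r0=6
after MOV r1, #0: r1=0
after LDR r4, [r1]: r4=M[0]=18
after ADD r7, r7, r4: r7=11+18=29
after ADD r1, r1, #4: r1=0+4=4
after SUB r0, r0, #1: r0=6-1=5
CMP r0, #0  (cmp 5,0)
BGT again: taken
after LDR r4, [r1]: r4=M[4]=26
after ADD r7, r7, r4: r7=29+26=55
after ADD r1, r1, #4: r1=4+4=8
after SUB r0, r0, #1: r0=5-1=4
CMP r0, #0  (cmp 4,0)
BGT again: taken
after LDR r4, [r1]: r4=M[8]=27
after ADD r7, r7, r4: r7=55+27=82
after ADD r1, r1, #4: r1=8+4=12
after SUB r0, r0, #1: r0=4-1=3
CMP r0, #0  (cmp 3,0)
BGT again: taken
after LDR r4, [r1]: r4=M[12]=17
after ADD r7, r7, r4: r7=82+17=99
after ADD r1, r1, #4: r1=12+4=16
after SUB r0, r0, #1: r0=3-1=2
CMP r0, #0  (cmp 2,0)
BGT again: taken
after LDR r4, [r1]: r4=M[16]=23
after ADD r7, r7, r4: r7=99+23=122
after ADD r1, r1, #4: r1=16+4=20
after SUB r0, r0, #1: r0=2-1=1
CMP r0, #0  (cmp 1,0)
BGT again: taken
after LDR r4, [r1]: r4=M[20]=-4
after ADD r7, r7, r4: r7=122+(-4)=118
after ADD r1, r1, #4: r1=20+4=24
after SUB r0, r0, #1: r0=1-1=0
CMP r0, #0  (cmp 0,0)
BGT again: not taken
STR r4, [20] → M[20]=-4
halt.

24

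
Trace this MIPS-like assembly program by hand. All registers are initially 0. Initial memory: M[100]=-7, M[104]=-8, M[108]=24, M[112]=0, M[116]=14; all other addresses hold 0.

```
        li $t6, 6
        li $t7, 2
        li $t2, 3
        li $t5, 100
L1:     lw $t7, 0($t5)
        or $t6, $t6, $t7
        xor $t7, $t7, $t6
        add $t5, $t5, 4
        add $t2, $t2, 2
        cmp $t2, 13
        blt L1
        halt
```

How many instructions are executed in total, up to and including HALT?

40

li $t6, 6 → $t6=6
li $t7, 2 → $t7=2
li $t2, 3 → $t2=3
li $t5, 100 → $t5=100
lw $t7, 0($t5) → $t7=M[100]=-7
or $t6, $t6, $t7 → $t6=6|(-7)=-1
xor $t7, $t7, $t6 → $t7=(-7)^(-1)=6
add $t5, $t5, 4 → $t5=100+4=104
add $t2, $t2, 2 → $t2=3+2=5
cmp $t2, 13  (cmp 5,13)
blt L1: taken
lw $t7, 0($t5) → $t7=M[104]=-8
or $t6, $t6, $t7 → $t6=(-1)|(-8)=-1
xor $t7, $t7, $t6 → $t7=(-8)^(-1)=7
add $t5, $t5, 4 → $t5=104+4=108
add $t2, $t2, 2 → $t2=5+2=7
cmp $t2, 13  (cmp 7,13)
blt L1: taken
lw $t7, 0($t5) → $t7=M[108]=24
or $t6, $t6, $t7 → $t6=(-1)|24=-1
xor $t7, $t7, $t6 → $t7=24^(-1)=-25
add $t5, $t5, 4 → $t5=108+4=112
add $t2, $t2, 2 → $t2=7+2=9
cmp $t2, 13  (cmp 9,13)
blt L1: taken
lw $t7, 0($t5) → $t7=M[112]=0
or $t6, $t6, $t7 → $t6=(-1)|0=-1
xor $t7, $t7, $t6 → $t7=0^(-1)=-1
add $t5, $t5, 4 → $t5=112+4=116
add $t2, $t2, 2 → $t2=9+2=11
cmp $t2, 13  (cmp 11,13)
blt L1: taken
lw $t7, 0($t5) → $t7=M[116]=14
or $t6, $t6, $t7 → $t6=(-1)|14=-1
xor $t7, $t7, $t6 → $t7=14^(-1)=-15
add $t5, $t5, 4 → $t5=116+4=120
add $t2, $t2, 2 → $t2=11+2=13
cmp $t2, 13  (cmp 13,13)
blt L1: not taken
halt.
Total executed instructions: 40.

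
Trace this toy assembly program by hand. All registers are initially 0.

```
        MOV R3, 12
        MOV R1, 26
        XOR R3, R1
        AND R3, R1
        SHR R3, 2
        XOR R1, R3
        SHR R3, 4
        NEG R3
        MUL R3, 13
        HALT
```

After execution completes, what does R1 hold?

30

after MOV R3, 12: R3=12
after MOV R1, 26: R1=26
after XOR R3, R1: R3=12^26=22
after AND R3, R1: R3=22&26=18
after SHR R3, 2: R3=18>>2=4
after XOR R1, R3: R1=26^4=30
after SHR R3, 4: R3=4>>4=0
after NEG R3: R3=-(0)=0
after MUL R3, 13: R3=0*13=0
halt.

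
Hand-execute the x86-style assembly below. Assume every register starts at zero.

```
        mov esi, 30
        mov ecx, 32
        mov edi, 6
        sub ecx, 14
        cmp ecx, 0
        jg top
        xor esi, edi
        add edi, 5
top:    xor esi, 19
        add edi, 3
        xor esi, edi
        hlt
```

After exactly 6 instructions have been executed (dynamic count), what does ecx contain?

esi=30
ecx=32
edi=6
ecx=32-14=18
cmp ecx, 0  (cmp 18,0)
jg top: taken
After step 6: ecx = 18.

18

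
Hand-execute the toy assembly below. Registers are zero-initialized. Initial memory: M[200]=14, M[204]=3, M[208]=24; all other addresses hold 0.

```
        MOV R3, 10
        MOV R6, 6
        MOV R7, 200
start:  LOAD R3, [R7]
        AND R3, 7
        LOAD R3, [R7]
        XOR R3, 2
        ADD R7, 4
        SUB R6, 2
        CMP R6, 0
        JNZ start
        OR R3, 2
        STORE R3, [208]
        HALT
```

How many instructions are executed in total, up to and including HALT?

30

R3=10
R6=6
R7=200
R3=M[200]=14
R3=14&7=6
R3=M[200]=14
R3=14^2=12
R7=200+4=204
R6=6-2=4
CMP R6, 0  (cmp 4,0)
JNZ start: taken
R3=M[204]=3
R3=3&7=3
R3=M[204]=3
R3=3^2=1
R7=204+4=208
R6=4-2=2
CMP R6, 0  (cmp 2,0)
JNZ start: taken
R3=M[208]=24
R3=24&7=0
R3=M[208]=24
R3=24^2=26
R7=208+4=212
R6=2-2=0
CMP R6, 0  (cmp 0,0)
JNZ start: not taken
R3=26|2=26
STORE R3, [208] → M[208]=26
halt.
Total executed instructions: 30.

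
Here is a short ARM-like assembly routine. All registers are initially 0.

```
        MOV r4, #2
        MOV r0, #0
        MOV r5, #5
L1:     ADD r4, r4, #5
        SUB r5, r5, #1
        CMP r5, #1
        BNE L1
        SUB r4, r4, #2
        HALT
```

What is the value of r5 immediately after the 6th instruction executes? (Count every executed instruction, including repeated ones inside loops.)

4

r4=2
r0=0
r5=5
r4=2+5=7
r5=5-1=4
CMP r5, #1  (cmp 4,1)
After step 6: r5 = 4.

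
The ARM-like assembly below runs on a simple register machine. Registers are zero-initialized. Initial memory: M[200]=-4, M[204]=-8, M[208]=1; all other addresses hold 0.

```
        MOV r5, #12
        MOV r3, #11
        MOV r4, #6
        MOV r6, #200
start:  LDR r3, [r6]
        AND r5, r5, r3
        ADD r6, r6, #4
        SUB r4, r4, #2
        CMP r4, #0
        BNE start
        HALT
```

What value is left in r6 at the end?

212

r5=12
r3=11
r4=6
r6=200
r3=M[200]=-4
r5=12&(-4)=12
r6=200+4=204
r4=6-2=4
CMP r4, #0  (cmp 4,0)
BNE start: taken
r3=M[204]=-8
r5=12&(-8)=8
r6=204+4=208
r4=4-2=2
CMP r4, #0  (cmp 2,0)
BNE start: taken
r3=M[208]=1
r5=8&1=0
r6=208+4=212
r4=2-2=0
CMP r4, #0  (cmp 0,0)
BNE start: not taken
halt.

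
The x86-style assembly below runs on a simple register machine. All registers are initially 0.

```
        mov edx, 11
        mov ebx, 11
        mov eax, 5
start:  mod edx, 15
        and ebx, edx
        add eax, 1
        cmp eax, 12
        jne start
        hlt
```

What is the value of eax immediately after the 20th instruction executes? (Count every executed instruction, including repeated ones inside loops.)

edx=11
ebx=11
eax=5
edx=11%15=11
ebx=11&11=11
eax=5+1=6
cmp eax, 12  (cmp 6,12)
jne start: taken
edx=11%15=11
ebx=11&11=11
eax=6+1=7
cmp eax, 12  (cmp 7,12)
jne start: taken
edx=11%15=11
ebx=11&11=11
eax=7+1=8
cmp eax, 12  (cmp 8,12)
jne start: taken
edx=11%15=11
ebx=11&11=11
After step 20: eax = 8.

8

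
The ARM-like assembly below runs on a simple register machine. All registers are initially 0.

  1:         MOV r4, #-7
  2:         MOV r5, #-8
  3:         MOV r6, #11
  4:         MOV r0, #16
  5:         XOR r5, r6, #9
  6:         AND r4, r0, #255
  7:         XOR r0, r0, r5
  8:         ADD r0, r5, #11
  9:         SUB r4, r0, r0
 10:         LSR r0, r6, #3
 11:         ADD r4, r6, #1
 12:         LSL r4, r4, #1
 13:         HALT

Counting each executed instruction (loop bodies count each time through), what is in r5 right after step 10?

after MOV r4, #-7: r4=-7
after MOV r5, #-8: r5=-8
after MOV r6, #11: r6=11
after MOV r0, #16: r0=16
after XOR r5, r6, #9: r5=11^9=2
after AND r4, r0, #255: r4=16&255=16
after XOR r0, r0, r5: r0=16^2=18
after ADD r0, r5, #11: r0=2+11=13
after SUB r4, r0, r0: r4=13-13=0
after LSR r0, r6, #3: r0=11>>3=1
After step 10: r5 = 2.

2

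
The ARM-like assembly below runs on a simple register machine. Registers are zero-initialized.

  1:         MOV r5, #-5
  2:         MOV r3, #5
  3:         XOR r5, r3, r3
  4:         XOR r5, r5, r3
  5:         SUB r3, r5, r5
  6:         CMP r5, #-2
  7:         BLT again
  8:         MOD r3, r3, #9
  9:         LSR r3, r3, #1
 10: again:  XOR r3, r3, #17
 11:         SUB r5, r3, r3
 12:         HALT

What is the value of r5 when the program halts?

0

after MOV r5, #-5: r5=-5
after MOV r3, #5: r3=5
after XOR r5, r3, r3: r5=5^5=0
after XOR r5, r5, r3: r5=0^5=5
after SUB r3, r5, r5: r3=5-5=0
CMP r5, #-2  (cmp 5,-2)
BLT again: not taken
after MOD r3, r3, #9: r3=0%9=0
after LSR r3, r3, #1: r3=0>>1=0
after XOR r3, r3, #17: r3=0^17=17
after SUB r5, r3, r3: r5=17-17=0
halt.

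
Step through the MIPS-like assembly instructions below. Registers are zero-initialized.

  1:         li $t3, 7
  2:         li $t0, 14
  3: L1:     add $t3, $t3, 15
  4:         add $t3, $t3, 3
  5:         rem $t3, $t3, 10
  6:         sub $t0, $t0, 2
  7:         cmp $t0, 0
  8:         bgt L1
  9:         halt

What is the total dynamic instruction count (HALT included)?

45

$t3=7
$t0=14
$t3=7+15=22
$t3=22+3=25
$t3=25%10=5
$t0=14-2=12
cmp $t0, 0  (cmp 12,0)
bgt L1: taken
$t3=5+15=20
$t3=20+3=23
$t3=23%10=3
$t0=12-2=10
cmp $t0, 0  (cmp 10,0)
bgt L1: taken
$t3=3+15=18
$t3=18+3=21
$t3=21%10=1
$t0=10-2=8
cmp $t0, 0  (cmp 8,0)
bgt L1: taken
$t3=1+15=16
$t3=16+3=19
$t3=19%10=9
$t0=8-2=6
cmp $t0, 0  (cmp 6,0)
bgt L1: taken
$t3=9+15=24
$t3=24+3=27
$t3=27%10=7
$t0=6-2=4
cmp $t0, 0  (cmp 4,0)
bgt L1: taken
$t3=7+15=22
$t3=22+3=25
$t3=25%10=5
$t0=4-2=2
cmp $t0, 0  (cmp 2,0)
bgt L1: taken
$t3=5+15=20
$t3=20+3=23
$t3=23%10=3
$t0=2-2=0
cmp $t0, 0  (cmp 0,0)
bgt L1: not taken
halt.
Total executed instructions: 45.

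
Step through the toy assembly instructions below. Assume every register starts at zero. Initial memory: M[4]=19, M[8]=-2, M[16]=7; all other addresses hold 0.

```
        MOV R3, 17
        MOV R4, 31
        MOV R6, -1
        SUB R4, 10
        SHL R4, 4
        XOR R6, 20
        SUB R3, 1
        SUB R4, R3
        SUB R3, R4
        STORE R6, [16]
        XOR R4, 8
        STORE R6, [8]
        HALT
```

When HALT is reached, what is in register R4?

328

MOV R3, 17 → R3=17
MOV R4, 31 → R4=31
MOV R6, -1 → R6=-1
SUB R4, 10 → R4=31-10=21
SHL R4, 4 → R4=21<<4=336
XOR R6, 20 → R6=(-1)^20=-21
SUB R3, 1 → R3=17-1=16
SUB R4, R3 → R4=336-16=320
SUB R3, R4 → R3=16-320=-304
STORE R6, [16] → M[16]=-21
XOR R4, 8 → R4=320^8=328
STORE R6, [8] → M[8]=-21
halt.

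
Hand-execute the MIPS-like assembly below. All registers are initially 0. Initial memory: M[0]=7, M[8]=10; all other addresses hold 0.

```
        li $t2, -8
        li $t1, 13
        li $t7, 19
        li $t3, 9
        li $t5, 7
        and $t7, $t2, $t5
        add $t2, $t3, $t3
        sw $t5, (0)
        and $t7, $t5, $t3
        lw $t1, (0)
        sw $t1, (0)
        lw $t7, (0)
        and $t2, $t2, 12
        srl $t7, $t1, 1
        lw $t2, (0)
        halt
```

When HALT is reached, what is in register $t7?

li $t2, -8 → $t2=-8
li $t1, 13 → $t1=13
li $t7, 19 → $t7=19
li $t3, 9 → $t3=9
li $t5, 7 → $t5=7
and $t7, $t2, $t5 → $t7=(-8)&7=0
add $t2, $t3, $t3 → $t2=9+9=18
sw $t5, (0) → M[0]=7
and $t7, $t5, $t3 → $t7=7&9=1
lw $t1, (0) → $t1=M[0]=7
sw $t1, (0) → M[0]=7
lw $t7, (0) → $t7=M[0]=7
and $t2, $t2, 12 → $t2=18&12=0
srl $t7, $t1, 1 → $t7=7>>1=3
lw $t2, (0) → $t2=M[0]=7
halt.

3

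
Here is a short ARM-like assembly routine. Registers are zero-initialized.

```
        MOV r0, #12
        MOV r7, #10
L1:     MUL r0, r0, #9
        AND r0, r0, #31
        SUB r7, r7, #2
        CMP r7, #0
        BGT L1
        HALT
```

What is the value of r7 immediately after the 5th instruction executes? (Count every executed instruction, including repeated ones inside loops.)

8

r0=12
r7=10
r0=12*9=108
r0=108&31=12
r7=10-2=8
After step 5: r7 = 8.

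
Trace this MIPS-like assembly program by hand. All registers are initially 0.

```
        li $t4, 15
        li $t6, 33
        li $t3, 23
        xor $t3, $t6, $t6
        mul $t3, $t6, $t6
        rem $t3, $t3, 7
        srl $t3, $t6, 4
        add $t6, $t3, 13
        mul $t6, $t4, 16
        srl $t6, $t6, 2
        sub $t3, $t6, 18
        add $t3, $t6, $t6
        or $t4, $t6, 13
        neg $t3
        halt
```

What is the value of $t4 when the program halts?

61

after li $t4, 15: $t4=15
after li $t6, 33: $t6=33
after li $t3, 23: $t3=23
after xor $t3, $t6, $t6: $t3=33^33=0
after mul $t3, $t6, $t6: $t3=33*33=1089
after rem $t3, $t3, 7: $t3=1089%7=4
after srl $t3, $t6, 4: $t3=33>>4=2
after add $t6, $t3, 13: $t6=2+13=15
after mul $t6, $t4, 16: $t6=15*16=240
after srl $t6, $t6, 2: $t6=240>>2=60
after sub $t3, $t6, 18: $t3=60-18=42
after add $t3, $t6, $t6: $t3=60+60=120
after or $t4, $t6, 13: $t4=60|13=61
after neg $t3: $t3=-(120)=-120
halt.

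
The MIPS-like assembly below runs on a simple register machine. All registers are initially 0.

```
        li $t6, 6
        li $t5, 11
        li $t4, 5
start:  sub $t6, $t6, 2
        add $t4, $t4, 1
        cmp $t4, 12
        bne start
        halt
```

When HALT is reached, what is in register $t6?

li $t6, 6 → $t6=6
li $t5, 11 → $t5=11
li $t4, 5 → $t4=5
sub $t6, $t6, 2 → $t6=6-2=4
add $t4, $t4, 1 → $t4=5+1=6
cmp $t4, 12  (cmp 6,12)
bne start: taken
sub $t6, $t6, 2 → $t6=4-2=2
add $t4, $t4, 1 → $t4=6+1=7
cmp $t4, 12  (cmp 7,12)
bne start: taken
sub $t6, $t6, 2 → $t6=2-2=0
add $t4, $t4, 1 → $t4=7+1=8
cmp $t4, 12  (cmp 8,12)
bne start: taken
sub $t6, $t6, 2 → $t6=0-2=-2
add $t4, $t4, 1 → $t4=8+1=9
cmp $t4, 12  (cmp 9,12)
bne start: taken
sub $t6, $t6, 2 → $t6=(-2)-2=-4
add $t4, $t4, 1 → $t4=9+1=10
cmp $t4, 12  (cmp 10,12)
bne start: taken
sub $t6, $t6, 2 → $t6=(-4)-2=-6
add $t4, $t4, 1 → $t4=10+1=11
cmp $t4, 12  (cmp 11,12)
bne start: taken
sub $t6, $t6, 2 → $t6=(-6)-2=-8
add $t4, $t4, 1 → $t4=11+1=12
cmp $t4, 12  (cmp 12,12)
bne start: not taken
halt.

-8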